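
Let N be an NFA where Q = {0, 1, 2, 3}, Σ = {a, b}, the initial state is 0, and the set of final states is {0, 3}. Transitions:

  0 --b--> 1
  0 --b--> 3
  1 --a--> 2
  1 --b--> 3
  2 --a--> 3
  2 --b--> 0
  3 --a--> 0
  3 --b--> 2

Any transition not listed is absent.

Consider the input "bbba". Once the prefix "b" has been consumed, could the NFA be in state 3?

Start in {0}.
Read 'b': 0→{1, 3}; now {1, 3}.
State 3 is in {1, 3}.

Yes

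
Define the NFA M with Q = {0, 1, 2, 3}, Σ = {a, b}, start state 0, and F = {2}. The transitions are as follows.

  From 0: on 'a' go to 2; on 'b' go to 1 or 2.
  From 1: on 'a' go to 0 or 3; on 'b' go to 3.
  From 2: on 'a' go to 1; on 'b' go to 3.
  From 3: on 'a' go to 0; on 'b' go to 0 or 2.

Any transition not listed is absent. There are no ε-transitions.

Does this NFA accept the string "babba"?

Start in {0}.
Read 'b': 0→{1, 2}; now {1, 2}.
Read 'a': 1→{0, 3}, 2→{1}; now {0, 1, 3}.
Read 'b': 0→{1, 2}, 1→{3}, 3→{0, 2}; now {0, 1, 2, 3}.
Read 'b': 0→{1, 2}, 1→{3}, 2→{3}, 3→{0, 2}; now {0, 1, 2, 3}.
Read 'a': 0→{2}, 1→{0, 3}, 2→{1}, 3→{0}; now {0, 1, 2, 3}.
The final set {0, 1, 2, 3} contains the accepting state 2.

Yes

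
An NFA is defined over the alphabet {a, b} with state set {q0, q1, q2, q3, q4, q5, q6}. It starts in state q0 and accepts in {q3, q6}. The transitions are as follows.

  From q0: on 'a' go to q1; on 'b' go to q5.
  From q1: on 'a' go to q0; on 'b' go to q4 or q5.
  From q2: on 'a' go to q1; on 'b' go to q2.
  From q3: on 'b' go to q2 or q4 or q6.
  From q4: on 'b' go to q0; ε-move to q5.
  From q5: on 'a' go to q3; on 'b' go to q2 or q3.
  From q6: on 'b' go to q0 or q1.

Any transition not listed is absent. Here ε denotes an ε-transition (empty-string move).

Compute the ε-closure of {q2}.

Begin with {q2}.
No ε-moves leave this set, so the closure equals the set itself.

{q2}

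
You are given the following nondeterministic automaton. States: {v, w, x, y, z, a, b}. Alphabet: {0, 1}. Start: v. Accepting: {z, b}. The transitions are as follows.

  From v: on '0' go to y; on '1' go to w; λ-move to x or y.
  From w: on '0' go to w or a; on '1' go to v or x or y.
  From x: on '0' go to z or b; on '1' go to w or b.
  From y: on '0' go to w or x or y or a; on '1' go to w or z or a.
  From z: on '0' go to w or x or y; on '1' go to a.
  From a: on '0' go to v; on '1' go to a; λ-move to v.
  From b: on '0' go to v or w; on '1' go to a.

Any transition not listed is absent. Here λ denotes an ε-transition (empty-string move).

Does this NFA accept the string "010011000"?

Yes

Start: ε-closure({v}) = {v, x, y}.
Read '0': v→{y}, x→{z, b}, y→{w, x, y, a}; union {w, x, y, z, a, b}; ε-closure = {v, w, x, y, z, a, b}.
Read '1': v→{w}, w→{v, x, y}, x→{w, b}, y→{w, z, a}, z→{a}, a→{a}, b→{a}; now {v, w, x, y, z, a, b}.
Read '0': v→{y}, w→{w, a}, x→{z, b}, y→{w, x, y, a}, z→{w, x, y}, a→{v}, b→{v, w}; now {v, w, x, y, z, a, b}.
Read '0': v→{y}, w→{w, a}, x→{z, b}, y→{w, x, y, a}, z→{w, x, y}, a→{v}, b→{v, w}; now {v, w, x, y, z, a, b}.
Read '1': v→{w}, w→{v, x, y}, x→{w, b}, y→{w, z, a}, z→{a}, a→{a}, b→{a}; now {v, w, x, y, z, a, b}.
Read '1': v→{w}, w→{v, x, y}, x→{w, b}, y→{w, z, a}, z→{a}, a→{a}, b→{a}; now {v, w, x, y, z, a, b}.
Read '0': v→{y}, w→{w, a}, x→{z, b}, y→{w, x, y, a}, z→{w, x, y}, a→{v}, b→{v, w}; now {v, w, x, y, z, a, b}.
Read '0': v→{y}, w→{w, a}, x→{z, b}, y→{w, x, y, a}, z→{w, x, y}, a→{v}, b→{v, w}; now {v, w, x, y, z, a, b}.
Read '0': v→{y}, w→{w, a}, x→{z, b}, y→{w, x, y, a}, z→{w, x, y}, a→{v}, b→{v, w}; now {v, w, x, y, z, a, b}.
The final set {v, w, x, y, z, a, b} contains the accepting states z, b.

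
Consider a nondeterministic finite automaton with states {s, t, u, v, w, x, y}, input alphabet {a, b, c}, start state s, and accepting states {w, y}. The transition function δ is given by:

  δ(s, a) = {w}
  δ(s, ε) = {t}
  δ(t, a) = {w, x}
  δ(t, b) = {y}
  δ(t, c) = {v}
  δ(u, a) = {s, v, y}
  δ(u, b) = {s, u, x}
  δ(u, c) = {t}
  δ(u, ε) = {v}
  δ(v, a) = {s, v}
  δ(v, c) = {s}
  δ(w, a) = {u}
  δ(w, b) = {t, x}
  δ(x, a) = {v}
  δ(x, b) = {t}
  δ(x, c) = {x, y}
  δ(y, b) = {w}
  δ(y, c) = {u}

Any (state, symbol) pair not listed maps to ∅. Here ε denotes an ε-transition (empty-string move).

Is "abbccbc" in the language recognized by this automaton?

Start: ε-closure({s}) = {s, t}.
Read 'a': {s, t} → {w, x}.
Read 'b': {w, x} → {t, x}.
Read 'b': {t, x} → {t, y}.
Read 'c': {t, y} → {u, v}.
Read 'c': {u, v} → {s, t}.
Read 'b': {s, t} → {y}.
Read 'c': {y} → {u, v}.
The final set {u, v} contains no accepting state.

No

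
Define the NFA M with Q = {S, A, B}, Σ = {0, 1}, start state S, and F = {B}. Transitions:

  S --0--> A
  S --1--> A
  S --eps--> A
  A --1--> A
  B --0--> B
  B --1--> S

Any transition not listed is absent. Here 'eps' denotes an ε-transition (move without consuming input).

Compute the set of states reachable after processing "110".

Start: ε-closure({S}) = {S, A}.
Read '1': {S, A} → {A}.
Read '1': {A} → {A}.
Read '0': {A} → ∅.

∅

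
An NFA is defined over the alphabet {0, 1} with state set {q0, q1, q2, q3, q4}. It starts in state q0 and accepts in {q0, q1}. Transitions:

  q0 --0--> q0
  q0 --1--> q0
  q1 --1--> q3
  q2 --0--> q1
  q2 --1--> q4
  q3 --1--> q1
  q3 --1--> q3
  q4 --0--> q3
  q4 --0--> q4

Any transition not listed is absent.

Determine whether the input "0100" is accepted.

Start in {q0}.
Read '0': q0→{q0}; now {q0}.
Read '1': q0→{q0}; now {q0}.
Read '0': q0→{q0}; now {q0}.
Read '0': q0→{q0}; now {q0}.
The final set {q0} contains the accepting state q0.

Yes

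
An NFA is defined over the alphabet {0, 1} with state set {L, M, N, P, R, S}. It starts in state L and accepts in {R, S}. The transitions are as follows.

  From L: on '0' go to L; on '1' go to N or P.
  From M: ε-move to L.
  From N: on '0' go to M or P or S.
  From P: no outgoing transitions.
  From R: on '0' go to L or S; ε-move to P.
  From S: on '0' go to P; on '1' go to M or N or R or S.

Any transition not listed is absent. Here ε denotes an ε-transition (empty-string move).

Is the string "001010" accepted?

Start in {L}.
Read '0': {L} → {L}.
Read '0': {L} → {L}.
Read '1': {L} → {N, P}.
Read '0': {N, P} → {L, M, P, S}.
Read '1': {L, M, P, S} → {L, M, N, P, R, S}.
Read '0': {L, M, N, P, R, S} → {L, M, P, S}.
The final set {L, M, P, S} contains the accepting state S.

Yes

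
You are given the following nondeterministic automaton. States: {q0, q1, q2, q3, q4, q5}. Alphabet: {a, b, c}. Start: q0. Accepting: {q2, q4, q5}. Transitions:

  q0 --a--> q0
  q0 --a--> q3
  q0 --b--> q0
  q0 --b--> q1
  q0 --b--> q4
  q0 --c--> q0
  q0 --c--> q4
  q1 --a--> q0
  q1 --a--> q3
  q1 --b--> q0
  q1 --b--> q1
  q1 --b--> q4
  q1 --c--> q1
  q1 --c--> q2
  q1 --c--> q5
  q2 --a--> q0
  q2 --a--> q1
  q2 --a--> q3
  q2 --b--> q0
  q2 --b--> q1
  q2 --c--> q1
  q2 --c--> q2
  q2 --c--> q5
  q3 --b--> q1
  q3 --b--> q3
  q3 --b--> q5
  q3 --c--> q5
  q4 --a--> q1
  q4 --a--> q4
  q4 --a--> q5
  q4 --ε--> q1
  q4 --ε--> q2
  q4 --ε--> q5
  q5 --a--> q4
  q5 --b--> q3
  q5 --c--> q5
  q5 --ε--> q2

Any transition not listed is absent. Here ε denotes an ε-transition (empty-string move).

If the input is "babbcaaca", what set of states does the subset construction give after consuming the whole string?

{q0, q1, q2, q3, q4, q5}

Start in {q0}.
Read 'b': q0→{q0, q1, q4}; union {q0, q1, q4}; ε-closure = {q0, q1, q2, q4, q5}.
Read 'a': q0→{q0, q3}, q1→{q0, q3}, q2→{q0, q1, q3}, q4→{q1, q4, q5}, q5→{q4}; union {q0, q1, q3, q4, q5}; ε-closure = {q0, q1, q2, q3, q4, q5}.
Read 'b': q0→{q0, q1, q4}, q1→{q0, q1, q4}, q2→{q0, q1}, q3→{q1, q3, q5}, q4→∅, q5→{q3}; union {q0, q1, q3, q4, q5}; ε-closure = {q0, q1, q2, q3, q4, q5}.
Read 'b': q0→{q0, q1, q4}, q1→{q0, q1, q4}, q2→{q0, q1}, q3→{q1, q3, q5}, q4→∅, q5→{q3}; union {q0, q1, q3, q4, q5}; ε-closure = {q0, q1, q2, q3, q4, q5}.
Read 'c': q0→{q0, q4}, q1→{q1, q2, q5}, q2→{q1, q2, q5}, q3→{q5}, q4→∅, q5→{q5}; now {q0, q1, q2, q4, q5}.
Read 'a': q0→{q0, q3}, q1→{q0, q3}, q2→{q0, q1, q3}, q4→{q1, q4, q5}, q5→{q4}; union {q0, q1, q3, q4, q5}; ε-closure = {q0, q1, q2, q3, q4, q5}.
Read 'a': q0→{q0, q3}, q1→{q0, q3}, q2→{q0, q1, q3}, q3→∅, q4→{q1, q4, q5}, q5→{q4}; union {q0, q1, q3, q4, q5}; ε-closure = {q0, q1, q2, q3, q4, q5}.
Read 'c': q0→{q0, q4}, q1→{q1, q2, q5}, q2→{q1, q2, q5}, q3→{q5}, q4→∅, q5→{q5}; now {q0, q1, q2, q4, q5}.
Read 'a': q0→{q0, q3}, q1→{q0, q3}, q2→{q0, q1, q3}, q4→{q1, q4, q5}, q5→{q4}; union {q0, q1, q3, q4, q5}; ε-closure = {q0, q1, q2, q3, q4, q5}.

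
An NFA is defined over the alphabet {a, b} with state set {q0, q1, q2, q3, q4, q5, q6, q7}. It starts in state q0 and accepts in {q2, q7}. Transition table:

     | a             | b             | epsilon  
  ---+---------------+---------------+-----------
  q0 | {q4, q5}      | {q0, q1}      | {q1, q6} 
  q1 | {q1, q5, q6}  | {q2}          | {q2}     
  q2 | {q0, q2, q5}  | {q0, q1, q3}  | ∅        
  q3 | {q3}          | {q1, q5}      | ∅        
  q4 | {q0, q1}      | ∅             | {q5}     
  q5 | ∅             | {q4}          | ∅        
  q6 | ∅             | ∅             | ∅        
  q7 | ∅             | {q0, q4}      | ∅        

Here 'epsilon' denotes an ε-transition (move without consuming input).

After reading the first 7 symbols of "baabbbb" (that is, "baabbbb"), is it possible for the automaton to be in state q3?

Yes

Start: ε-closure({q0}) = {q0, q1, q2, q6}.
Read 'b': q0→{q0, q1}, q1→{q2}, q2→{q0, q1, q3}, q6→∅; union {q0, q1, q2, q3}; ε-closure = {q0, q1, q2, q3, q6}.
Read 'a': q0→{q4, q5}, q1→{q1, q5, q6}, q2→{q0, q2, q5}, q3→{q3}, q6→∅; now {q0, q1, q2, q3, q4, q5, q6}.
Read 'a': q0→{q4, q5}, q1→{q1, q5, q6}, q2→{q0, q2, q5}, q3→{q3}, q4→{q0, q1}, q5→∅, q6→∅; now {q0, q1, q2, q3, q4, q5, q6}.
Read 'b': q0→{q0, q1}, q1→{q2}, q2→{q0, q1, q3}, q3→{q1, q5}, q4→∅, q5→{q4}, q6→∅; union {q0, q1, q2, q3, q4, q5}; ε-closure = {q0, q1, q2, q3, q4, q5, q6}.
Read 'b': q0→{q0, q1}, q1→{q2}, q2→{q0, q1, q3}, q3→{q1, q5}, q4→∅, q5→{q4}, q6→∅; union {q0, q1, q2, q3, q4, q5}; ε-closure = {q0, q1, q2, q3, q4, q5, q6}.
Read 'b': q0→{q0, q1}, q1→{q2}, q2→{q0, q1, q3}, q3→{q1, q5}, q4→∅, q5→{q4}, q6→∅; union {q0, q1, q2, q3, q4, q5}; ε-closure = {q0, q1, q2, q3, q4, q5, q6}.
Read 'b': q0→{q0, q1}, q1→{q2}, q2→{q0, q1, q3}, q3→{q1, q5}, q4→∅, q5→{q4}, q6→∅; union {q0, q1, q2, q3, q4, q5}; ε-closure = {q0, q1, q2, q3, q4, q5, q6}.
State q3 is in {q0, q1, q2, q3, q4, q5, q6}.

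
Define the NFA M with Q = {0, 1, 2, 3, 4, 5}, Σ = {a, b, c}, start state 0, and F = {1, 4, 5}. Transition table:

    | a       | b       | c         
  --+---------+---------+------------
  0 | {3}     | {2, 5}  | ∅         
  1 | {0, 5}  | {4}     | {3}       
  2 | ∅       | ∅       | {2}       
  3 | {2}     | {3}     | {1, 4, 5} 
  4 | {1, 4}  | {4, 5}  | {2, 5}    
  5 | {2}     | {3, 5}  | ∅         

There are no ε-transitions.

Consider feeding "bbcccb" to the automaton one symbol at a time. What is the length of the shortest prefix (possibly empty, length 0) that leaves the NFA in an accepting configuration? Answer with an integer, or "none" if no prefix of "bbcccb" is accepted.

1

Start in {0}.
Read 'b': 0→{2, 5}; now {2, 5}.
None of the earlier sets intersect F, but {2, 5} does.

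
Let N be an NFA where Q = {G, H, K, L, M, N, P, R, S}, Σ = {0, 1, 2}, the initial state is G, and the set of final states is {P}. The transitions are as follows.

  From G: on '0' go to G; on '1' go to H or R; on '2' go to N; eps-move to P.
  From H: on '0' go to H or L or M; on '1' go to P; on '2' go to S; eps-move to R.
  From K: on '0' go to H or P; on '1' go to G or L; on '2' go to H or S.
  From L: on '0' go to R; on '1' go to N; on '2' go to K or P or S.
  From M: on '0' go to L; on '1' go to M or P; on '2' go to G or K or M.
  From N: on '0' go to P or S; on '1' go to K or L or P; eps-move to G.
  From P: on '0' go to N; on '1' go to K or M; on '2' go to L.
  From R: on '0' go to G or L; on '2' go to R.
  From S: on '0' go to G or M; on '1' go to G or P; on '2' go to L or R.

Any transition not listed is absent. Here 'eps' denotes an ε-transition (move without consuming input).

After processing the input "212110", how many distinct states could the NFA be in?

8

Start: ε-closure({G}) = {G, P}.
Read '2': G→{N}, P→{L}; union {L, N}; ε-closure = {G, L, N, P}.
Read '1': G→{H, R}, L→{N}, N→{K, L, P}, P→{K, M}; union {H, K, L, M, N, P, R}; ε-closure = {G, H, K, L, M, N, P, R}.
Read '2': G→{N}, H→{S}, K→{H, S}, L→{K, P, S}, M→{G, K, M}, N→∅, P→{L}, R→{R}; now {G, H, K, L, M, N, P, R, S}.
Read '1': G→{H, R}, H→{P}, K→{G, L}, L→{N}, M→{M, P}, N→{K, L, P}, P→{K, M}, R→∅, S→{G, P}; now {G, H, K, L, M, N, P, R}.
Read '1': G→{H, R}, H→{P}, K→{G, L}, L→{N}, M→{M, P}, N→{K, L, P}, P→{K, M}, R→∅; now {G, H, K, L, M, N, P, R}.
Read '0': G→{G}, H→{H, L, M}, K→{H, P}, L→{R}, M→{L}, N→{P, S}, P→{N}, R→{G, L}; now {G, H, L, M, N, P, R, S}.
That set has 8 states.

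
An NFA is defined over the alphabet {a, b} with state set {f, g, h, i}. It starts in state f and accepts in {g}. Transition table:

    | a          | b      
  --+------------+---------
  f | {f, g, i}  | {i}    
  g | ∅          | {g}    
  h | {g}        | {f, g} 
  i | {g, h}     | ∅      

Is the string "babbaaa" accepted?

No

Start in {f}.
Read 'b': {f} → {i}.
Read 'a': {i} → {g, h}.
Read 'b': {g, h} → {f, g}.
Read 'b': {f, g} → {g, i}.
Read 'a': {g, i} → {g, h}.
Read 'a': {g, h} → {g}.
Read 'a': {g} → ∅.
The final set ∅ contains no accepting state.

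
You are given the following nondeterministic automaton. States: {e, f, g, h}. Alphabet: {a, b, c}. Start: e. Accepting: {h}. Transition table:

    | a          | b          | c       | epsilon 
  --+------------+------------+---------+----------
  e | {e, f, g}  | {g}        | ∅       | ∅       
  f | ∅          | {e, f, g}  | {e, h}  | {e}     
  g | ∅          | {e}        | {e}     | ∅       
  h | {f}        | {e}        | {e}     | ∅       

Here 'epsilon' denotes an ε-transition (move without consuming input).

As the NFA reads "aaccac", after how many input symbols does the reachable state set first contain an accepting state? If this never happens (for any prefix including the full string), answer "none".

3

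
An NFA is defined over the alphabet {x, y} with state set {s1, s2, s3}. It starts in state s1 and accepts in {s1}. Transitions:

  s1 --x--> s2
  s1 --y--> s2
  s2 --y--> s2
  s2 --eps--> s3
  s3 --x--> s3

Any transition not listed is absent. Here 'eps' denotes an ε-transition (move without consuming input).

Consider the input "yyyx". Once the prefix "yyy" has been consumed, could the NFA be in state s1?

Start in {s1}.
Read 'y': s1→{s2}; union {s2}; ε-closure = {s2, s3}.
Read 'y': s2→{s2}, s3→∅; union {s2}; ε-closure = {s2, s3}.
Read 'y': s2→{s2}, s3→∅; union {s2}; ε-closure = {s2, s3}.
State s1 is not in {s2, s3}.

No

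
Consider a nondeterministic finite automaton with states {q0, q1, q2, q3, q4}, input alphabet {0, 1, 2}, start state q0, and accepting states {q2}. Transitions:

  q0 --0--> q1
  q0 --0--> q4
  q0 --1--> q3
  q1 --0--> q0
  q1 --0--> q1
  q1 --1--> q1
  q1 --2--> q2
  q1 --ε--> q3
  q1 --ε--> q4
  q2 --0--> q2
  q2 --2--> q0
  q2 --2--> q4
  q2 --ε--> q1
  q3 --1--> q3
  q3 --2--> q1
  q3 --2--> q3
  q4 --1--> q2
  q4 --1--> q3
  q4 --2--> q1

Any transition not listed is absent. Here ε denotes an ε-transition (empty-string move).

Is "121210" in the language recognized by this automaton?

Yes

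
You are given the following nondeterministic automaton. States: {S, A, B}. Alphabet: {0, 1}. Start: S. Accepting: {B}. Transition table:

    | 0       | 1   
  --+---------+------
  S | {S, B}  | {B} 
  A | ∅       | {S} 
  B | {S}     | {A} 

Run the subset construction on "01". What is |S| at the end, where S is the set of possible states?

Start in {S}.
Read '0': {S} → {S, B}.
Read '1': {S, B} → {A, B}.
That set has 2 states.

2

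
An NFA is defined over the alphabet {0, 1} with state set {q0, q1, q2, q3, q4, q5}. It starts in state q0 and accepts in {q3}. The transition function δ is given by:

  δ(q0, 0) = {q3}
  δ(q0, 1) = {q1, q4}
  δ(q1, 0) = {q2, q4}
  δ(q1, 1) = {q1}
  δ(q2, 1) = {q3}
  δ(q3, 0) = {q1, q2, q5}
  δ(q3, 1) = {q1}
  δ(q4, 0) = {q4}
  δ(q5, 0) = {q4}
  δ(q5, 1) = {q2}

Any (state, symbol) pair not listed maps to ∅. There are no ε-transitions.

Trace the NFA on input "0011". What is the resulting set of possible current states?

{q1, q3}

Start in {q0}.
Read '0': q0→{q3}; now {q3}.
Read '0': q3→{q1, q2, q5}; now {q1, q2, q5}.
Read '1': q1→{q1}, q2→{q3}, q5→{q2}; now {q1, q2, q3}.
Read '1': q1→{q1}, q2→{q3}, q3→{q1}; now {q1, q3}.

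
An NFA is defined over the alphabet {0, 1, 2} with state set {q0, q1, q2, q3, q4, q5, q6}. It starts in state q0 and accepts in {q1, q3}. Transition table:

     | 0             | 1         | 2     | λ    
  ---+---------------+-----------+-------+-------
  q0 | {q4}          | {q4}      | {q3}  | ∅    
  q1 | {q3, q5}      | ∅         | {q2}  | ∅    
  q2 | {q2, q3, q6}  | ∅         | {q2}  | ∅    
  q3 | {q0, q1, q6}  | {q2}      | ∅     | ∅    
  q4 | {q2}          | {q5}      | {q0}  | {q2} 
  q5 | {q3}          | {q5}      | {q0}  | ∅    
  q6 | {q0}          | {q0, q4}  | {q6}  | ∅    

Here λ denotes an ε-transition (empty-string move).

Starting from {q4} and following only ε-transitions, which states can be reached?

{q2, q4}

Begin with {q4}.
ε-move q4 → q2; add q2.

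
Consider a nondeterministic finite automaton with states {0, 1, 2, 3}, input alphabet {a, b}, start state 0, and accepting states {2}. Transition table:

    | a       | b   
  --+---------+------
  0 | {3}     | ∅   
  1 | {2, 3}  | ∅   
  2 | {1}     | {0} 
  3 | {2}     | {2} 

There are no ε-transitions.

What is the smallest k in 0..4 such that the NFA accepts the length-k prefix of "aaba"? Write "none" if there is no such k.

Start in {0}.
Read 'a': 0→{3}; now {3}.
Read 'a': 3→{2}; now {2}.
None of the earlier sets intersect F, but {2} does.

2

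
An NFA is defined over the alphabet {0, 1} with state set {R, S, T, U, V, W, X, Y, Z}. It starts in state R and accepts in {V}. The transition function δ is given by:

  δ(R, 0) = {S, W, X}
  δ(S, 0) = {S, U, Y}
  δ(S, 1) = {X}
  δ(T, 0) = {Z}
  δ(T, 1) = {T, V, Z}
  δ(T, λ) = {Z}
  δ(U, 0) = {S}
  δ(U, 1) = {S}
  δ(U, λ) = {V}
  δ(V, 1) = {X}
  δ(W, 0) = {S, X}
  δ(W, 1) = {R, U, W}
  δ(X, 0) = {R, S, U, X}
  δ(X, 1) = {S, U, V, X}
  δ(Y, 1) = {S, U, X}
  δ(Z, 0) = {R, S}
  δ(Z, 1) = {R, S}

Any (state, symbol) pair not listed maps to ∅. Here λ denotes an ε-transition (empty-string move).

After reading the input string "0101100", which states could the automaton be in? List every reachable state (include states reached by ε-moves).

{R, S, U, V, W, X, Y}

Start in {R}.
Read '0': R→{S, W, X}; now {S, W, X}.
Read '1': S→{X}, W→{R, U, W}, X→{S, U, V, X}; now {R, S, U, V, W, X}.
Read '0': R→{S, W, X}, S→{S, U, Y}, U→{S}, V→∅, W→{S, X}, X→{R, S, U, X}; union {R, S, U, W, X, Y}; ε-closure = {R, S, U, V, W, X, Y}.
Read '1': R→∅, S→{X}, U→{S}, V→{X}, W→{R, U, W}, X→{S, U, V, X}, Y→{S, U, X}; now {R, S, U, V, W, X}.
Read '1': R→∅, S→{X}, U→{S}, V→{X}, W→{R, U, W}, X→{S, U, V, X}; now {R, S, U, V, W, X}.
Read '0': R→{S, W, X}, S→{S, U, Y}, U→{S}, V→∅, W→{S, X}, X→{R, S, U, X}; union {R, S, U, W, X, Y}; ε-closure = {R, S, U, V, W, X, Y}.
Read '0': R→{S, W, X}, S→{S, U, Y}, U→{S}, V→∅, W→{S, X}, X→{R, S, U, X}, Y→∅; union {R, S, U, W, X, Y}; ε-closure = {R, S, U, V, W, X, Y}.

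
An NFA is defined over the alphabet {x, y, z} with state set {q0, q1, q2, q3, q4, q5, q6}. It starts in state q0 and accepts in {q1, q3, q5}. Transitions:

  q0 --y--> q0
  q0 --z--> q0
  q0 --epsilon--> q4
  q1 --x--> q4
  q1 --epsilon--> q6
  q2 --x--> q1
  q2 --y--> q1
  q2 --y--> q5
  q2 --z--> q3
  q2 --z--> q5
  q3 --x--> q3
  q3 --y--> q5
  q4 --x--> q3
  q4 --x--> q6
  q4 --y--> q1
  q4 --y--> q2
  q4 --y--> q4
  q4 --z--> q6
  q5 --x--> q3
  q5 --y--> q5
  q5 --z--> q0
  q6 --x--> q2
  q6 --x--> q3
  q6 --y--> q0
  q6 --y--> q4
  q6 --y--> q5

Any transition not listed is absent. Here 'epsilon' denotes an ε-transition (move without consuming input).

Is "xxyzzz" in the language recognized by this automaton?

Start: ε-closure({q0}) = {q0, q4}.
Read 'x': q0→∅, q4→{q3, q6}; now {q3, q6}.
Read 'x': q3→{q3}, q6→{q2, q3}; now {q2, q3}.
Read 'y': q2→{q1, q5}, q3→{q5}; union {q1, q5}; ε-closure = {q1, q5, q6}.
Read 'z': q1→∅, q5→{q0}, q6→∅; union {q0}; ε-closure = {q0, q4}.
Read 'z': q0→{q0}, q4→{q6}; union {q0, q6}; ε-closure = {q0, q4, q6}.
Read 'z': q0→{q0}, q4→{q6}, q6→∅; union {q0, q6}; ε-closure = {q0, q4, q6}.
The final set {q0, q4, q6} contains no accepting state.

No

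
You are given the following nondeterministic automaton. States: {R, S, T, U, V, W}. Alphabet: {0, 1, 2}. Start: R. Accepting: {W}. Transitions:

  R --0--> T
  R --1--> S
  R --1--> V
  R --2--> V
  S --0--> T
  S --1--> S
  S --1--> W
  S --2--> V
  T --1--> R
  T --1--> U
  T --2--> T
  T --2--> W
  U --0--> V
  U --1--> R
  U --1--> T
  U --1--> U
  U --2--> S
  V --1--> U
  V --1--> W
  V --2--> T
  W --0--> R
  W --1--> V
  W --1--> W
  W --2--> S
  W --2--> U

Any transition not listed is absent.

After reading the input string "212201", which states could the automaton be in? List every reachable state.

{R, U}

Start in {R}.
Read '2': R→{V}; now {V}.
Read '1': V→{U, W}; now {U, W}.
Read '2': U→{S}, W→{S, U}; now {S, U}.
Read '2': S→{V}, U→{S}; now {S, V}.
Read '0': S→{T}, V→∅; now {T}.
Read '1': T→{R, U}; now {R, U}.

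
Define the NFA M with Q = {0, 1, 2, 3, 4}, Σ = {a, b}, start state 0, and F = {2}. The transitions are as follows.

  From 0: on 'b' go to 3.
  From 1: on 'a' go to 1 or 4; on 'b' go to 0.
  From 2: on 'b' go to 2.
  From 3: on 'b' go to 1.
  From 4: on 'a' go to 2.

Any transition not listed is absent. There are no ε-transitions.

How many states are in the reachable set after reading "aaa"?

Start in {0}.
Read 'a': {0} → ∅.
The set is empty and remains empty for the remaining 2 symbols.
That set has 0 states.

0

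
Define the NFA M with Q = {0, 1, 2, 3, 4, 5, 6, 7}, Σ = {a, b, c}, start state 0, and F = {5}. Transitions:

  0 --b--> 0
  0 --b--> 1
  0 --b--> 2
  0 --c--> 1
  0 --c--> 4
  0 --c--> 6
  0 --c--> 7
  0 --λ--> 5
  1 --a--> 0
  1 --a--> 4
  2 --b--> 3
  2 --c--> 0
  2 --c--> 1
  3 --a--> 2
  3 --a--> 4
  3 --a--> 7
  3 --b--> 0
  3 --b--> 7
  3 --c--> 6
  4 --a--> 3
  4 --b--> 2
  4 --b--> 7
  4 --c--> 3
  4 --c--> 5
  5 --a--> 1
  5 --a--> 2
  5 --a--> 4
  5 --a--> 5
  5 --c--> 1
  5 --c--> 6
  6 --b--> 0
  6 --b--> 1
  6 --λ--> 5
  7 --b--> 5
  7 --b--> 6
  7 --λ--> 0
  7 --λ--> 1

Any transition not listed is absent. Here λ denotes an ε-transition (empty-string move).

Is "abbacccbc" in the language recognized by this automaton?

Yes

Start: ε-closure({0}) = {0, 5}.
Read 'a': 0→∅, 5→{1, 2, 4, 5}; now {1, 2, 4, 5}.
Read 'b': 1→∅, 2→{3}, 4→{2, 7}, 5→∅; union {2, 3, 7}; ε-closure = {0, 1, 2, 3, 5, 7}.
Read 'b': 0→{0, 1, 2}, 1→∅, 2→{3}, 3→{0, 7}, 5→∅, 7→{5, 6}; now {0, 1, 2, 3, 5, 6, 7}.
Read 'a': 0→∅, 1→{0, 4}, 2→∅, 3→{2, 4, 7}, 5→{1, 2, 4, 5}, 6→∅, 7→∅; now {0, 1, 2, 4, 5, 7}.
Read 'c': 0→{1, 4, 6, 7}, 1→∅, 2→{0, 1}, 4→{3, 5}, 5→{1, 6}, 7→∅; now {0, 1, 3, 4, 5, 6, 7}.
Read 'c': 0→{1, 4, 6, 7}, 1→∅, 3→{6}, 4→{3, 5}, 5→{1, 6}, 6→∅, 7→∅; union {1, 3, 4, 5, 6, 7}; ε-closure = {0, 1, 3, 4, 5, 6, 7}.
Read 'c': 0→{1, 4, 6, 7}, 1→∅, 3→{6}, 4→{3, 5}, 5→{1, 6}, 6→∅, 7→∅; union {1, 3, 4, 5, 6, 7}; ε-closure = {0, 1, 3, 4, 5, 6, 7}.
Read 'b': 0→{0, 1, 2}, 1→∅, 3→{0, 7}, 4→{2, 7}, 5→∅, 6→{0, 1}, 7→{5, 6}; now {0, 1, 2, 5, 6, 7}.
Read 'c': 0→{1, 4, 6, 7}, 1→∅, 2→{0, 1}, 5→{1, 6}, 6→∅, 7→∅; union {0, 1, 4, 6, 7}; ε-closure = {0, 1, 4, 5, 6, 7}.
The final set {0, 1, 4, 5, 6, 7} contains the accepting state 5.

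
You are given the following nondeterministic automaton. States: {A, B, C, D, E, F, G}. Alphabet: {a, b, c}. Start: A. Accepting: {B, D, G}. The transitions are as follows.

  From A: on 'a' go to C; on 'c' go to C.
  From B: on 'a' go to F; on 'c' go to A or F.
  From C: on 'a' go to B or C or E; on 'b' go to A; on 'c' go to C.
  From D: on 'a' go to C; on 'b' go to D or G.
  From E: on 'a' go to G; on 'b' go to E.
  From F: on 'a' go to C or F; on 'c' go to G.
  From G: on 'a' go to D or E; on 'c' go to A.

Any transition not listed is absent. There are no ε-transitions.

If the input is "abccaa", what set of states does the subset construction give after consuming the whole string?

Start in {A}.
Read 'a': A→{C}; now {C}.
Read 'b': C→{A}; now {A}.
Read 'c': A→{C}; now {C}.
Read 'c': C→{C}; now {C}.
Read 'a': C→{B, C, E}; now {B, C, E}.
Read 'a': B→{F}, C→{B, C, E}, E→{G}; now {B, C, E, F, G}.

{B, C, E, F, G}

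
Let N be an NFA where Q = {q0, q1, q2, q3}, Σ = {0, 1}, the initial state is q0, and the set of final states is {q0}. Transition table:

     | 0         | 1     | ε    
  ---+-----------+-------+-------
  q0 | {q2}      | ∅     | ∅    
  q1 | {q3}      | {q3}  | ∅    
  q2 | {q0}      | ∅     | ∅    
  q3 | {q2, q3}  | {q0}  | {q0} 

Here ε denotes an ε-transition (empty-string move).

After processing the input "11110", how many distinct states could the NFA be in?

Start in {q0}.
Read '1': q0→∅; now ∅.
The set is empty and remains empty for the remaining 4 symbols.
That set has 0 states.

0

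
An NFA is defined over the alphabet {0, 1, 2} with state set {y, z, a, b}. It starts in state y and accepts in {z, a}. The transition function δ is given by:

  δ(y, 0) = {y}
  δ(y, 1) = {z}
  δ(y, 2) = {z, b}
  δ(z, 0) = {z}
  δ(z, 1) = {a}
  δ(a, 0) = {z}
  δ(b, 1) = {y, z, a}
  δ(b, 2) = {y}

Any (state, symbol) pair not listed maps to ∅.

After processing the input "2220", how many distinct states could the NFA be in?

1

Start in {y}.
Read '2': y→{z, b}; now {z, b}.
Read '2': z→∅, b→{y}; now {y}.
Read '2': y→{z, b}; now {z, b}.
Read '0': z→{z}, b→∅; now {z}.
That set has 1 state.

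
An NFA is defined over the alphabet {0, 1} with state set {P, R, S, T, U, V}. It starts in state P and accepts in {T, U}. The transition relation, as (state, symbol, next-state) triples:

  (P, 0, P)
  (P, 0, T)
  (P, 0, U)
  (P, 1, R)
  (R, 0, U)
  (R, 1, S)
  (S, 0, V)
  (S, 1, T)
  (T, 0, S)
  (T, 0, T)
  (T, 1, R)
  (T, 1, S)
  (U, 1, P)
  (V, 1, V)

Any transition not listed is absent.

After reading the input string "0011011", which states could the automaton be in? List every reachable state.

Start in {P}.
Read '0': {P} → {P, T, U}.
Read '0': {P, T, U} → {P, S, T, U}.
Read '1': {P, S, T, U} → {P, R, S, T}.
Read '1': {P, R, S, T} → {R, S, T}.
Read '0': {R, S, T} → {S, T, U, V}.
Read '1': {S, T, U, V} → {P, R, S, T, V}.
Read '1': {P, R, S, T, V} → {R, S, T, V}.

{R, S, T, V}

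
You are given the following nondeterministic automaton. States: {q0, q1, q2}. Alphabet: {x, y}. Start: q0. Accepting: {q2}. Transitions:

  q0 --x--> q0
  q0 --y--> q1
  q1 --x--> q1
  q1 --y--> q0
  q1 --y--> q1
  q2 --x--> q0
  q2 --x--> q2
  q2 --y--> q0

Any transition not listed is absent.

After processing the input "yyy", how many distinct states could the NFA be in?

2

Start in {q0}.
Read 'y': q0→{q1}; now {q1}.
Read 'y': q1→{q0, q1}; now {q0, q1}.
Read 'y': q0→{q1}, q1→{q0, q1}; now {q0, q1}.
That set has 2 states.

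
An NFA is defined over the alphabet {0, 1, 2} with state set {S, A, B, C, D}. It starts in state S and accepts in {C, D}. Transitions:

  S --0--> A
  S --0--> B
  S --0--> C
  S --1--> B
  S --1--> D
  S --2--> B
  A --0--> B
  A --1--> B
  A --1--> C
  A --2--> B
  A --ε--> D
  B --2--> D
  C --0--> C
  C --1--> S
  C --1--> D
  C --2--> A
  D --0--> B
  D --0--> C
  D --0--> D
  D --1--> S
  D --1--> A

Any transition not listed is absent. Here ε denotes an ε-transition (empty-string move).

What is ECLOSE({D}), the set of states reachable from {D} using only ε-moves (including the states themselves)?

{D}

Begin with {D}.
No ε-moves leave this set, so the closure equals the set itself.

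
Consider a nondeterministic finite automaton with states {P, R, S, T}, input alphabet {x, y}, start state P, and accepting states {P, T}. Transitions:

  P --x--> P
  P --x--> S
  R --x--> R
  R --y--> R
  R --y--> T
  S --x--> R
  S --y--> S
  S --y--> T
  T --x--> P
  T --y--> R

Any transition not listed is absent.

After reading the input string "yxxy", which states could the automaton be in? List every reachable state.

∅

Start in {P}.
Read 'y': {P} → ∅.
The set is empty and remains empty for the remaining 3 symbols.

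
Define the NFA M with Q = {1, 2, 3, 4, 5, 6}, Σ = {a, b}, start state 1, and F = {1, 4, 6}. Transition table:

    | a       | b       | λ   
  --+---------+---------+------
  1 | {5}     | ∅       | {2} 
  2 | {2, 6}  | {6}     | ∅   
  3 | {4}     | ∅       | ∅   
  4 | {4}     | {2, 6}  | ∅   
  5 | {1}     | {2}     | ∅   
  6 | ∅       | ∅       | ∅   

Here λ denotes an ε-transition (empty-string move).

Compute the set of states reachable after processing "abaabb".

Start: ε-closure({1}) = {1, 2}.
Read 'a': {1, 2} → {2, 5, 6}.
Read 'b': {2, 5, 6} → {2, 6}.
Read 'a': {2, 6} → {2, 6}.
Read 'a': {2, 6} → {2, 6}.
Read 'b': {2, 6} → {6}.
Read 'b': {6} → ∅.

∅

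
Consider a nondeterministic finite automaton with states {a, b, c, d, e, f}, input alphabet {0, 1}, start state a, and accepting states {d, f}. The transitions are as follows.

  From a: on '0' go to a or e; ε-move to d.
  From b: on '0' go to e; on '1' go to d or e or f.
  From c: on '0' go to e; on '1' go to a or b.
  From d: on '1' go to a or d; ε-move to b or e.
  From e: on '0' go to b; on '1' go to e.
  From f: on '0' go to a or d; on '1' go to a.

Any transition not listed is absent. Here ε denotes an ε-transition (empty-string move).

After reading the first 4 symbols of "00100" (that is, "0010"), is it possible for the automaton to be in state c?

Start: ε-closure({a}) = {a, b, d, e}.
Read '0': a→{a, e}, b→{e}, d→∅, e→{b}; union {a, b, e}; ε-closure = {a, b, d, e}.
Read '0': a→{a, e}, b→{e}, d→∅, e→{b}; union {a, b, e}; ε-closure = {a, b, d, e}.
Read '1': a→∅, b→{d, e, f}, d→{a, d}, e→{e}; union {a, d, e, f}; ε-closure = {a, b, d, e, f}.
Read '0': a→{a, e}, b→{e}, d→∅, e→{b}, f→{a, d}; now {a, b, d, e}.
State c is not in {a, b, d, e}.

No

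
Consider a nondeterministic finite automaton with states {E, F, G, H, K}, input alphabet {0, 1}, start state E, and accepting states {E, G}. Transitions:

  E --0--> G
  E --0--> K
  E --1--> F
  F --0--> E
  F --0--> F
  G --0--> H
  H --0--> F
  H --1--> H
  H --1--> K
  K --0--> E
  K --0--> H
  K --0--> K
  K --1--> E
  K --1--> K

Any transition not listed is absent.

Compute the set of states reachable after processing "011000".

{E, F, G, H, K}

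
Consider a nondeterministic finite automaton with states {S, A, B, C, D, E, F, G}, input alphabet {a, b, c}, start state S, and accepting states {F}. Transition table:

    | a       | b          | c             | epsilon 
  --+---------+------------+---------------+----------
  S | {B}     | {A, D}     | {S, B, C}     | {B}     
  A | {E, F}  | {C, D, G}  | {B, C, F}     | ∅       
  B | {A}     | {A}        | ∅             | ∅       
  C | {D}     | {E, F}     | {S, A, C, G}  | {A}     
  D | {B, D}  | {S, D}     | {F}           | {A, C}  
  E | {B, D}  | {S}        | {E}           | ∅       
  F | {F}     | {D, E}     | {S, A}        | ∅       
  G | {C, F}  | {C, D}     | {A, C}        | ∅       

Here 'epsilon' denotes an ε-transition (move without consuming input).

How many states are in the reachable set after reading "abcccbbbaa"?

Start: ε-closure({S}) = {S, B}.
Read 'a': {S, B} → {A, B}.
Read 'b': {A, B} → {A, C, D, G}.
Read 'c': {A, C, D, G} → {S, A, B, C, F, G}.
Read 'c': {S, A, B, C, F, G} → {S, A, B, C, F, G}.
Read 'c': {S, A, B, C, F, G} → {S, A, B, C, F, G}.
Read 'b': {S, A, B, C, F, G} → {A, C, D, E, F, G}.
Read 'b': {A, C, D, E, F, G} → {S, A, B, C, D, E, F, G}.
Read 'b': {S, A, B, C, D, E, F, G} → {S, A, B, C, D, E, F, G}.
Read 'a': {S, A, B, C, D, E, F, G} → {A, B, C, D, E, F}.
Read 'a': {A, B, C, D, E, F} → {A, B, C, D, E, F}.
That set has 6 states.

6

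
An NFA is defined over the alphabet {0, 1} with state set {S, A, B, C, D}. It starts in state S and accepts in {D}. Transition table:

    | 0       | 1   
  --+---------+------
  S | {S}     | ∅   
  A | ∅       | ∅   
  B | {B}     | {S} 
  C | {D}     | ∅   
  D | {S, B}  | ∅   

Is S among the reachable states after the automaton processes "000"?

Yes

Start in {S}.
Read '0': S→{S}; now {S}.
Read '0': S→{S}; now {S}.
Read '0': S→{S}; now {S}.
State S is in {S}.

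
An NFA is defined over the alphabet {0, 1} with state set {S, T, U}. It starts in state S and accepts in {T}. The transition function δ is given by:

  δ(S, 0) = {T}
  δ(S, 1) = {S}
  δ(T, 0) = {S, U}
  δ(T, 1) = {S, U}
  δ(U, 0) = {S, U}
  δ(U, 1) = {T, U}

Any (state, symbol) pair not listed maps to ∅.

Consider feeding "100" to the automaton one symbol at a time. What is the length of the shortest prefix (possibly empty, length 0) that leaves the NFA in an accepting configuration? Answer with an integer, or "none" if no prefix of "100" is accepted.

Start in {S}.
Read '1': {S} → {S}.
Read '0': {S} → {T}.
None of the earlier sets intersect F, but {T} does.

2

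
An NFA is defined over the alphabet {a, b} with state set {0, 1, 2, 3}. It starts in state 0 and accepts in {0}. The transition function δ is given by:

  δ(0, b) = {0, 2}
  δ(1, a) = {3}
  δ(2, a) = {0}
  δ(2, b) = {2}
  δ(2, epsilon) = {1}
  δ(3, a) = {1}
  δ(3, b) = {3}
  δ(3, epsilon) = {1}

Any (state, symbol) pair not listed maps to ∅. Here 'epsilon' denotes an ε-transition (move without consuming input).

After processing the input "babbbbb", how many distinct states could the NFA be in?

4

Start in {0}.
Read 'b': 0→{0, 2}; union {0, 2}; ε-closure = {0, 1, 2}.
Read 'a': 0→∅, 1→{3}, 2→{0}; union {0, 3}; ε-closure = {0, 1, 3}.
Read 'b': 0→{0, 2}, 1→∅, 3→{3}; union {0, 2, 3}; ε-closure = {0, 1, 2, 3}.
Read 'b': 0→{0, 2}, 1→∅, 2→{2}, 3→{3}; union {0, 2, 3}; ε-closure = {0, 1, 2, 3}.
Read 'b': 0→{0, 2}, 1→∅, 2→{2}, 3→{3}; union {0, 2, 3}; ε-closure = {0, 1, 2, 3}.
Read 'b': 0→{0, 2}, 1→∅, 2→{2}, 3→{3}; union {0, 2, 3}; ε-closure = {0, 1, 2, 3}.
Read 'b': 0→{0, 2}, 1→∅, 2→{2}, 3→{3}; union {0, 2, 3}; ε-closure = {0, 1, 2, 3}.
That set has 4 states.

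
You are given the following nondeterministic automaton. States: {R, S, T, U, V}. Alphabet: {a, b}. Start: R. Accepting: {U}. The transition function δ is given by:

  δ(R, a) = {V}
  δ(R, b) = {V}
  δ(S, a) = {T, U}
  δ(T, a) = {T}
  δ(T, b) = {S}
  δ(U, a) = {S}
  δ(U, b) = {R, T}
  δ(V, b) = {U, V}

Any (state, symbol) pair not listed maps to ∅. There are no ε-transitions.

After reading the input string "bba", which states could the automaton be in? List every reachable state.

{S}

Start in {R}.
Read 'b': R→{V}; now {V}.
Read 'b': V→{U, V}; now {U, V}.
Read 'a': U→{S}, V→∅; now {S}.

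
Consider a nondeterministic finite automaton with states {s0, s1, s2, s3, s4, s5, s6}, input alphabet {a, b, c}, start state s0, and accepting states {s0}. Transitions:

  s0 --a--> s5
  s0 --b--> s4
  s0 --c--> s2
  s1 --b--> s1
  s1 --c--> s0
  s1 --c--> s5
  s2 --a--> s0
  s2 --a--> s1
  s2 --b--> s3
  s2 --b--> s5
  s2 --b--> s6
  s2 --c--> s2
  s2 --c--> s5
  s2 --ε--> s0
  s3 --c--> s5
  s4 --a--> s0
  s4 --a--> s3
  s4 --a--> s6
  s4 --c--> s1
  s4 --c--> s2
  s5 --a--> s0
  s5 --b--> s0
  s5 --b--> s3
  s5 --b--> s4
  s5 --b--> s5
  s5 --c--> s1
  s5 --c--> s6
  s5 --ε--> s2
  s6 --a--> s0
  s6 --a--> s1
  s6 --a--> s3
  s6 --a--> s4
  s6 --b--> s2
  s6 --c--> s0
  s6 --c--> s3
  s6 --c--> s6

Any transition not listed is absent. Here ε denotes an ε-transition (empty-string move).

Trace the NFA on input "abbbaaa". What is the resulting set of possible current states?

Start in {s0}.
Read 'a': s0→{s5}; union {s5}; ε-closure = {s0, s2, s5}.
Read 'b': s0→{s4}, s2→{s3, s5, s6}, s5→{s0, s3, s4, s5}; union {s0, s3, s4, s5, s6}; ε-closure = {s0, s2, s3, s4, s5, s6}.
Read 'b': s0→{s4}, s2→{s3, s5, s6}, s3→∅, s4→∅, s5→{s0, s3, s4, s5}, s6→{s2}; now {s0, s2, s3, s4, s5, s6}.
Read 'b': s0→{s4}, s2→{s3, s5, s6}, s3→∅, s4→∅, s5→{s0, s3, s4, s5}, s6→{s2}; now {s0, s2, s3, s4, s5, s6}.
Read 'a': s0→{s5}, s2→{s0, s1}, s3→∅, s4→{s0, s3, s6}, s5→{s0}, s6→{s0, s1, s3, s4}; union {s0, s1, s3, s4, s5, s6}; ε-closure = {s0, s1, s2, s3, s4, s5, s6}.
Read 'a': s0→{s5}, s1→∅, s2→{s0, s1}, s3→∅, s4→{s0, s3, s6}, s5→{s0}, s6→{s0, s1, s3, s4}; union {s0, s1, s3, s4, s5, s6}; ε-closure = {s0, s1, s2, s3, s4, s5, s6}.
Read 'a': s0→{s5}, s1→∅, s2→{s0, s1}, s3→∅, s4→{s0, s3, s6}, s5→{s0}, s6→{s0, s1, s3, s4}; union {s0, s1, s3, s4, s5, s6}; ε-closure = {s0, s1, s2, s3, s4, s5, s6}.

{s0, s1, s2, s3, s4, s5, s6}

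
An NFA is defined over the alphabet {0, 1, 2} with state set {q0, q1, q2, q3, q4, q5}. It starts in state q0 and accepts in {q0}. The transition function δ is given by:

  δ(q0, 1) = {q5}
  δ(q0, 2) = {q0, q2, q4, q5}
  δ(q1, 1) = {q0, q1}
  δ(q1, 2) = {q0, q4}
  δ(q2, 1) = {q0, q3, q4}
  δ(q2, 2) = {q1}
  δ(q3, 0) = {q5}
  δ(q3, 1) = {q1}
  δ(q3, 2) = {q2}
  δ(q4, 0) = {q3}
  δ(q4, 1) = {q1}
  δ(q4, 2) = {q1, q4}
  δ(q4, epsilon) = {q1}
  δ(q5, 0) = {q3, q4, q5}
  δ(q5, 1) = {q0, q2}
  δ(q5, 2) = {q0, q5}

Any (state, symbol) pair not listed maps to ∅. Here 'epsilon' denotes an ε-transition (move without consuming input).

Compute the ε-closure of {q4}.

Begin with {q4}.
ε-move q4 → q1; add q1.

{q1, q4}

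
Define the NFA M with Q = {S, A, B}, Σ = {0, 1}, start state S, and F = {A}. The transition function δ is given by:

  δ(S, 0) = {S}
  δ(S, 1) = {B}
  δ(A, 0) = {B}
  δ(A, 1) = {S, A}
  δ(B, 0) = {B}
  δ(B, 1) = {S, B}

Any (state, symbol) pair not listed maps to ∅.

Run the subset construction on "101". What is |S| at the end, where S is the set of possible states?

2

Start in {S}.
Read '1': S→{B}; now {B}.
Read '0': B→{B}; now {B}.
Read '1': B→{S, B}; now {S, B}.
That set has 2 states.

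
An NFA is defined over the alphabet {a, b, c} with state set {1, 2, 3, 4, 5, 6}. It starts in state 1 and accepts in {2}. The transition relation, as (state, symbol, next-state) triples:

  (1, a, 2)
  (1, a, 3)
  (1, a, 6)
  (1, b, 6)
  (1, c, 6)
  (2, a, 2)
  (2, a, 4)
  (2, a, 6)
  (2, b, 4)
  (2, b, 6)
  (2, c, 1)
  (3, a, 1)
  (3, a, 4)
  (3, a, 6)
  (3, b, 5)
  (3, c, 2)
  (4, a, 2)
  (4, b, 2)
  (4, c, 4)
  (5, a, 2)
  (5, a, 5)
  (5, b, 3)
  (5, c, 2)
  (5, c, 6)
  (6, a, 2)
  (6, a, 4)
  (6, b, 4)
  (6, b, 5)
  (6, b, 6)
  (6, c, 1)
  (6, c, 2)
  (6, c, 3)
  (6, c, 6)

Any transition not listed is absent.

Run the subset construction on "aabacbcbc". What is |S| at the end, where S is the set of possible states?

Start in {1}.
Read 'a': 1→{2, 3, 6}; now {2, 3, 6}.
Read 'a': 2→{2, 4, 6}, 3→{1, 4, 6}, 6→{2, 4}; now {1, 2, 4, 6}.
Read 'b': 1→{6}, 2→{4, 6}, 4→{2}, 6→{4, 5, 6}; now {2, 4, 5, 6}.
Read 'a': 2→{2, 4, 6}, 4→{2}, 5→{2, 5}, 6→{2, 4}; now {2, 4, 5, 6}.
Read 'c': 2→{1}, 4→{4}, 5→{2, 6}, 6→{1, 2, 3, 6}; now {1, 2, 3, 4, 6}.
Read 'b': 1→{6}, 2→{4, 6}, 3→{5}, 4→{2}, 6→{4, 5, 6}; now {2, 4, 5, 6}.
Read 'c': 2→{1}, 4→{4}, 5→{2, 6}, 6→{1, 2, 3, 6}; now {1, 2, 3, 4, 6}.
Read 'b': 1→{6}, 2→{4, 6}, 3→{5}, 4→{2}, 6→{4, 5, 6}; now {2, 4, 5, 6}.
Read 'c': 2→{1}, 4→{4}, 5→{2, 6}, 6→{1, 2, 3, 6}; now {1, 2, 3, 4, 6}.
That set has 5 states.

5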